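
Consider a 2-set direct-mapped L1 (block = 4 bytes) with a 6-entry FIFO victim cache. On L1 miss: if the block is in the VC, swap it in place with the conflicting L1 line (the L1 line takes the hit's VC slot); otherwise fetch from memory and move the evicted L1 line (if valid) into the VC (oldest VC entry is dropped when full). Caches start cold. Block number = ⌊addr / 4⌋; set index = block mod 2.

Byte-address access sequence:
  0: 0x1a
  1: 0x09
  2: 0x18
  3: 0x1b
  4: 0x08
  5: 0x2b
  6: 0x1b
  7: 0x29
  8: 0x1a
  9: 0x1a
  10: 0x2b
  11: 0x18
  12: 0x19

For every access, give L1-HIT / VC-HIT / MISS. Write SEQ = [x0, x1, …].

SEQ = [MISS, MISS, VC-HIT, L1-HIT, VC-HIT, MISS, VC-HIT, VC-HIT, VC-HIT, L1-HIT, VC-HIT, VC-HIT, L1-HIT]

0: 0x1a (blk 6, set 0) → MISS  vc=[]
1: 0x9 (blk 2, set 0) → MISS  vc=[6]
2: 0x18 (blk 6, set 0) → VC-HIT  vc=[2]
3: 0x1b (blk 6, set 0) → L1-HIT  vc=[2]
4: 0x8 (blk 2, set 0) → VC-HIT  vc=[6]
5: 0x2b (blk 10, set 0) → MISS  vc=[6, 2]
6: 0x1b (blk 6, set 0) → VC-HIT  vc=[10, 2]
7: 0x29 (blk 10, set 0) → VC-HIT  vc=[6, 2]
8: 0x1a (blk 6, set 0) → VC-HIT  vc=[10, 2]
9: 0x1a (blk 6, set 0) → L1-HIT  vc=[10, 2]
10: 0x2b (blk 10, set 0) → VC-HIT  vc=[6, 2]
11: 0x18 (blk 6, set 0) → VC-HIT  vc=[10, 2]
12: 0x19 (blk 6, set 0) → L1-HIT  vc=[10, 2]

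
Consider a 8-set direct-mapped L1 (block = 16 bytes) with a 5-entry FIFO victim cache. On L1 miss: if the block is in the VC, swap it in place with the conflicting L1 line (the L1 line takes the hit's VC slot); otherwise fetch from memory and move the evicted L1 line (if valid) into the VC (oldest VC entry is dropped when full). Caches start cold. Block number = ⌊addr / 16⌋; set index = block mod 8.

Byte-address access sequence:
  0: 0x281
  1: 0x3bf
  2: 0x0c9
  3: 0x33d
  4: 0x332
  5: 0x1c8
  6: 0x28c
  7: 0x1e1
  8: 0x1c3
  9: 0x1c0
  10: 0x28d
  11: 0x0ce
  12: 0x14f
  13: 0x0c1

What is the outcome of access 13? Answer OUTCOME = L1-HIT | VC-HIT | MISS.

OUTCOME = VC-HIT

0: 0x281 (blk 40, set 0) → MISS  vc=[]
1: 0x3bf (blk 59, set 3) → MISS  vc=[]
2: 0xc9 (blk 12, set 4) → MISS  vc=[]
3: 0x33d (blk 51, set 3) → MISS  vc=[59]
4: 0x332 (blk 51, set 3) → L1-HIT  vc=[59]
5: 0x1c8 (blk 28, set 4) → MISS  vc=[59, 12]
6: 0x28c (blk 40, set 0) → L1-HIT  vc=[59, 12]
7: 0x1e1 (blk 30, set 6) → MISS  vc=[59, 12]
8: 0x1c3 (blk 28, set 4) → L1-HIT  vc=[59, 12]
9: 0x1c0 (blk 28, set 4) → L1-HIT  vc=[59, 12]
10: 0x28d (blk 40, set 0) → L1-HIT  vc=[59, 12]
11: 0xce (blk 12, set 4) → VC-HIT  vc=[59, 28]
12: 0x14f (blk 20, set 4) → MISS  vc=[59, 28, 12]
13: 0xc1 (blk 12, set 4) → VC-HIT  vc=[59, 28, 20]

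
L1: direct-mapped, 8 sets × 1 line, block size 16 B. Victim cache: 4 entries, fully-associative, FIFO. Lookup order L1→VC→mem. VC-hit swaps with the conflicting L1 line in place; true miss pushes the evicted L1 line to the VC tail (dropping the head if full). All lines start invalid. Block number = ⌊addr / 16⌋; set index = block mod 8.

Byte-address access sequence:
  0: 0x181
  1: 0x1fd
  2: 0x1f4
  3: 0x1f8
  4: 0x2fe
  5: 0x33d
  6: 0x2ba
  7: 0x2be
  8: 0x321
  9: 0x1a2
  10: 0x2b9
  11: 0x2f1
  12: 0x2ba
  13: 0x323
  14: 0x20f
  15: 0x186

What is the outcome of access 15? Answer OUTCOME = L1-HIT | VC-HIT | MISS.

OUTCOME = VC-HIT

0: 0x181 (blk 24, set 0) → MISS  vc=[]
1: 0x1fd (blk 31, set 7) → MISS  vc=[]
2: 0x1f4 (blk 31, set 7) → L1-HIT  vc=[]
3: 0x1f8 (blk 31, set 7) → L1-HIT  vc=[]
4: 0x2fe (blk 47, set 7) → MISS  vc=[31]
5: 0x33d (blk 51, set 3) → MISS  vc=[31]
6: 0x2ba (blk 43, set 3) → MISS  vc=[31, 51]
7: 0x2be (blk 43, set 3) → L1-HIT  vc=[31, 51]
8: 0x321 (blk 50, set 2) → MISS  vc=[31, 51]
9: 0x1a2 (blk 26, set 2) → MISS  vc=[31, 51, 50]
10: 0x2b9 (blk 43, set 3) → L1-HIT  vc=[31, 51, 50]
11: 0x2f1 (blk 47, set 7) → L1-HIT  vc=[31, 51, 50]
12: 0x2ba (blk 43, set 3) → L1-HIT  vc=[31, 51, 50]
13: 0x323 (blk 50, set 2) → VC-HIT  vc=[31, 51, 26]
14: 0x20f (blk 32, set 0) → MISS  vc=[31, 51, 26, 24]
15: 0x186 (blk 24, set 0) → VC-HIT  vc=[31, 51, 26, 32]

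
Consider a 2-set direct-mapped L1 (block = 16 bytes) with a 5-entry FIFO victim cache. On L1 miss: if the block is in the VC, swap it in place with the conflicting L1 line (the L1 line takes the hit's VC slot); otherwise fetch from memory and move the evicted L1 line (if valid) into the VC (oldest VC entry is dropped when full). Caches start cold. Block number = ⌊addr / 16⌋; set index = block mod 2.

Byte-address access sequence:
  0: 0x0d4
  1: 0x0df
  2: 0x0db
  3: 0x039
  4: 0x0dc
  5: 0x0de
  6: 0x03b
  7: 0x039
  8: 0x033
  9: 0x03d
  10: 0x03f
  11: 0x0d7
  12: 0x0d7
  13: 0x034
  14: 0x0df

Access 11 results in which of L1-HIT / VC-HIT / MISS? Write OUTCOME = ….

OUTCOME = VC-HIT

#0 0xd4→b13/s1 MISS; vc=[]
#1 0xdf→b13/s1 L1-HIT; vc=[]
#2 0xdb→b13/s1 L1-HIT; vc=[]
#3 0x39→b3/s1 MISS; vc=[13]
#4 0xdc→b13/s1 VC-HIT; vc=[3]
#5 0xde→b13/s1 L1-HIT; vc=[3]
#6 0x3b→b3/s1 VC-HIT; vc=[13]
#7 0x39→b3/s1 L1-HIT; vc=[13]
#8 0x33→b3/s1 L1-HIT; vc=[13]
#9 0x3d→b3/s1 L1-HIT; vc=[13]
#10 0x3f→b3/s1 L1-HIT; vc=[13]
#11 0xd7→b13/s1 VC-HIT; vc=[3]
#12 0xd7→b13/s1 L1-HIT; vc=[3]
#13 0x34→b3/s1 VC-HIT; vc=[13]
#14 0xdf→b13/s1 VC-HIT; vc=[3]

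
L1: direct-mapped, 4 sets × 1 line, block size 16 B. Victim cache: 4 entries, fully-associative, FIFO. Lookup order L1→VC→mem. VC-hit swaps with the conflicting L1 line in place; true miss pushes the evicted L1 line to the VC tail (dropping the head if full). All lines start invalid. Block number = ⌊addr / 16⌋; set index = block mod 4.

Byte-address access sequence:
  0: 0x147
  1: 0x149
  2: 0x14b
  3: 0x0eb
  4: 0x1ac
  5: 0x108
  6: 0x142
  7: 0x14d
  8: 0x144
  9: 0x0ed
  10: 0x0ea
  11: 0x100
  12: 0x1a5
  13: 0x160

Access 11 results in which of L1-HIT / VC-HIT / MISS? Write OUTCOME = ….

  [0] addr=0x147 blk=20 s=0: MISS | VC []
  [1] addr=0x149 blk=20 s=0: L1-HIT | VC []
  [2] addr=0x14b blk=20 s=0: L1-HIT | VC []
  [3] addr=0xeb blk=14 s=2: MISS | VC []
  [4] addr=0x1ac blk=26 s=2: MISS | VC [14]
  [5] addr=0x108 blk=16 s=0: MISS | VC [14, 20]
  [6] addr=0x142 blk=20 s=0: VC-HIT | VC [14, 16]
  [7] addr=0x14d blk=20 s=0: L1-HIT | VC [14, 16]
  [8] addr=0x144 blk=20 s=0: L1-HIT | VC [14, 16]
  [9] addr=0xed blk=14 s=2: VC-HIT | VC [26, 16]
  [10] addr=0xea blk=14 s=2: L1-HIT | VC [26, 16]
  [11] addr=0x100 blk=16 s=0: VC-HIT | VC [26, 20]
  [12] addr=0x1a5 blk=26 s=2: VC-HIT | VC [14, 20]
  [13] addr=0x160 blk=22 s=2: MISS | VC [14, 20, 26]

OUTCOME = VC-HIT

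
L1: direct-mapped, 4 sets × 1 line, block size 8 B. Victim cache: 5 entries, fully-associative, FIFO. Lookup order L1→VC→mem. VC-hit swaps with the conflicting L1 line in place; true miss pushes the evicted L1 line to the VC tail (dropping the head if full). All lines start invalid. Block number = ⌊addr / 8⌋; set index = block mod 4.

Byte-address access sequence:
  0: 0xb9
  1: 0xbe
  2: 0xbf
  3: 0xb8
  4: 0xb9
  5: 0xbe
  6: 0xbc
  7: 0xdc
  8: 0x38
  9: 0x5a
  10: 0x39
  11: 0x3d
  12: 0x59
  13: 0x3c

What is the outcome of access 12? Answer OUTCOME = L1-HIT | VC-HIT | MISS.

OUTCOME = VC-HIT

0: 0xb9 (blk 23, set 3) → MISS  vc=[]
1: 0xbe (blk 23, set 3) → L1-HIT  vc=[]
2: 0xbf (blk 23, set 3) → L1-HIT  vc=[]
3: 0xb8 (blk 23, set 3) → L1-HIT  vc=[]
4: 0xb9 (blk 23, set 3) → L1-HIT  vc=[]
5: 0xbe (blk 23, set 3) → L1-HIT  vc=[]
6: 0xbc (blk 23, set 3) → L1-HIT  vc=[]
7: 0xdc (blk 27, set 3) → MISS  vc=[23]
8: 0x38 (blk 7, set 3) → MISS  vc=[23, 27]
9: 0x5a (blk 11, set 3) → MISS  vc=[23, 27, 7]
10: 0x39 (blk 7, set 3) → VC-HIT  vc=[23, 27, 11]
11: 0x3d (blk 7, set 3) → L1-HIT  vc=[23, 27, 11]
12: 0x59 (blk 11, set 3) → VC-HIT  vc=[23, 27, 7]
13: 0x3c (blk 7, set 3) → VC-HIT  vc=[23, 27, 11]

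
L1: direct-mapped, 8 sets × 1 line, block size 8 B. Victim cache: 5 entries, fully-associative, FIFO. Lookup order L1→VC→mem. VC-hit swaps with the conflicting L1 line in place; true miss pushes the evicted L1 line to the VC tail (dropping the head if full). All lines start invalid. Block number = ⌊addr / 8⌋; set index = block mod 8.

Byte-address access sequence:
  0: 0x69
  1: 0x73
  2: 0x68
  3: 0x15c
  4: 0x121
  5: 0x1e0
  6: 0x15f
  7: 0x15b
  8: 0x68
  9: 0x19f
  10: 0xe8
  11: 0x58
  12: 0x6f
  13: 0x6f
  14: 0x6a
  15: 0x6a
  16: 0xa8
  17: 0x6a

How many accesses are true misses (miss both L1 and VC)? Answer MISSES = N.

MISSES = 9

  [0] addr=0x69 blk=13 s=5: MISS | VC []
  [1] addr=0x73 blk=14 s=6: MISS | VC []
  [2] addr=0x68 blk=13 s=5: L1-HIT | VC []
  [3] addr=0x15c blk=43 s=3: MISS | VC []
  [4] addr=0x121 blk=36 s=4: MISS | VC []
  [5] addr=0x1e0 blk=60 s=4: MISS | VC [36]
  [6] addr=0x15f blk=43 s=3: L1-HIT | VC [36]
  [7] addr=0x15b blk=43 s=3: L1-HIT | VC [36]
  [8] addr=0x68 blk=13 s=5: L1-HIT | VC [36]
  [9] addr=0x19f blk=51 s=3: MISS | VC [36, 43]
  [10] addr=0xe8 blk=29 s=5: MISS | VC [36, 43, 13]
  [11] addr=0x58 blk=11 s=3: MISS | VC [36, 43, 13, 51]
  [12] addr=0x6f blk=13 s=5: VC-HIT | VC [36, 43, 29, 51]
  [13] addr=0x6f blk=13 s=5: L1-HIT | VC [36, 43, 29, 51]
  [14] addr=0x6a blk=13 s=5: L1-HIT | VC [36, 43, 29, 51]
  [15] addr=0x6a blk=13 s=5: L1-HIT | VC [36, 43, 29, 51]
  [16] addr=0xa8 blk=21 s=5: MISS | VC [36, 43, 29, 51, 13]
  [17] addr=0x6a blk=13 s=5: VC-HIT | VC [36, 43, 29, 51, 21]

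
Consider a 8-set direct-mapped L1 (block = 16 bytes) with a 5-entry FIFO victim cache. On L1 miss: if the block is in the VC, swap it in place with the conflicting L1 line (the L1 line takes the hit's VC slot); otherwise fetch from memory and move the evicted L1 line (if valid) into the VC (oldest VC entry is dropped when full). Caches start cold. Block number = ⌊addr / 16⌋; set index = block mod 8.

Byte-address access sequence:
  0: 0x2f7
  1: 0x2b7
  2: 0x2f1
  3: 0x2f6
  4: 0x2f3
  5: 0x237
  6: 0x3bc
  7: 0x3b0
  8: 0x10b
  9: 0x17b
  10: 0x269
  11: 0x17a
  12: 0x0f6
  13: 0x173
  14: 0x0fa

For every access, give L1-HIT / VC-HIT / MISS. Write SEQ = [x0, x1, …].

SEQ = [MISS, MISS, L1-HIT, L1-HIT, L1-HIT, MISS, MISS, L1-HIT, MISS, MISS, MISS, L1-HIT, MISS, VC-HIT, VC-HIT]

  [0] addr=0x2f7 blk=47 s=7: MISS | VC []
  [1] addr=0x2b7 blk=43 s=3: MISS | VC []
  [2] addr=0x2f1 blk=47 s=7: L1-HIT | VC []
  [3] addr=0x2f6 blk=47 s=7: L1-HIT | VC []
  [4] addr=0x2f3 blk=47 s=7: L1-HIT | VC []
  [5] addr=0x237 blk=35 s=3: MISS | VC [43]
  [6] addr=0x3bc blk=59 s=3: MISS | VC [43, 35]
  [7] addr=0x3b0 blk=59 s=3: L1-HIT | VC [43, 35]
  [8] addr=0x10b blk=16 s=0: MISS | VC [43, 35]
  [9] addr=0x17b blk=23 s=7: MISS | VC [43, 35, 47]
  [10] addr=0x269 blk=38 s=6: MISS | VC [43, 35, 47]
  [11] addr=0x17a blk=23 s=7: L1-HIT | VC [43, 35, 47]
  [12] addr=0xf6 blk=15 s=7: MISS | VC [43, 35, 47, 23]
  [13] addr=0x173 blk=23 s=7: VC-HIT | VC [43, 35, 47, 15]
  [14] addr=0xfa blk=15 s=7: VC-HIT | VC [43, 35, 47, 23]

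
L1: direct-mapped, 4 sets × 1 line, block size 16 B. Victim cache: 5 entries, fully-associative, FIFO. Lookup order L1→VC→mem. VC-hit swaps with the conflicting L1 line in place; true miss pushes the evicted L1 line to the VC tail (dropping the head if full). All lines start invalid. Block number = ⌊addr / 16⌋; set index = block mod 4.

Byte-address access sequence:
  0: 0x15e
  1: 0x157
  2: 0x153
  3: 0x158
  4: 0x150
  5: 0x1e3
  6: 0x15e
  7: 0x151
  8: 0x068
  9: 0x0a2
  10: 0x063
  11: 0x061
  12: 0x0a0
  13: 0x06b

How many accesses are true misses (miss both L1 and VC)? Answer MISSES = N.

MISSES = 4

#0 0x15e→b21/s1 MISS; vc=[]
#1 0x157→b21/s1 L1-HIT; vc=[]
#2 0x153→b21/s1 L1-HIT; vc=[]
#3 0x158→b21/s1 L1-HIT; vc=[]
#4 0x150→b21/s1 L1-HIT; vc=[]
#5 0x1e3→b30/s2 MISS; vc=[]
#6 0x15e→b21/s1 L1-HIT; vc=[]
#7 0x151→b21/s1 L1-HIT; vc=[]
#8 0x68→b6/s2 MISS; vc=[30]
#9 0xa2→b10/s2 MISS; vc=[30,6]
#10 0x63→b6/s2 VC-HIT; vc=[30,10]
#11 0x61→b6/s2 L1-HIT; vc=[30,10]
#12 0xa0→b10/s2 VC-HIT; vc=[30,6]
#13 0x6b→b6/s2 VC-HIT; vc=[30,10]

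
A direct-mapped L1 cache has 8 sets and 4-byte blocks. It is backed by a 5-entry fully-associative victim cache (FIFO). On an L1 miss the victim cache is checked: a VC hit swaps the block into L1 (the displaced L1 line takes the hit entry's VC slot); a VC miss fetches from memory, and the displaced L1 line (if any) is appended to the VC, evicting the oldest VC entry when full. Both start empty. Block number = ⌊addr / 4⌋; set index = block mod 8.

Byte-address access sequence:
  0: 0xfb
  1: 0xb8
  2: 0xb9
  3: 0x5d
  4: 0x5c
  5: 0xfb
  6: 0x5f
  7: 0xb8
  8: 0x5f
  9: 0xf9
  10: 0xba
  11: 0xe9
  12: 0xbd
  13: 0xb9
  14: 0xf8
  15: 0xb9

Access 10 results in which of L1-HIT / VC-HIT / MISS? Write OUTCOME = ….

0: 0xfb (blk 62, set 6) → MISS  vc=[]
1: 0xb8 (blk 46, set 6) → MISS  vc=[62]
2: 0xb9 (blk 46, set 6) → L1-HIT  vc=[62]
3: 0x5d (blk 23, set 7) → MISS  vc=[62]
4: 0x5c (blk 23, set 7) → L1-HIT  vc=[62]
5: 0xfb (blk 62, set 6) → VC-HIT  vc=[46]
6: 0x5f (blk 23, set 7) → L1-HIT  vc=[46]
7: 0xb8 (blk 46, set 6) → VC-HIT  vc=[62]
8: 0x5f (blk 23, set 7) → L1-HIT  vc=[62]
9: 0xf9 (blk 62, set 6) → VC-HIT  vc=[46]
10: 0xba (blk 46, set 6) → VC-HIT  vc=[62]
11: 0xe9 (blk 58, set 2) → MISS  vc=[62]
12: 0xbd (blk 47, set 7) → MISS  vc=[62, 23]
13: 0xb9 (blk 46, set 6) → L1-HIT  vc=[62, 23]
14: 0xf8 (blk 62, set 6) → VC-HIT  vc=[46, 23]
15: 0xb9 (blk 46, set 6) → VC-HIT  vc=[62, 23]

OUTCOME = VC-HIT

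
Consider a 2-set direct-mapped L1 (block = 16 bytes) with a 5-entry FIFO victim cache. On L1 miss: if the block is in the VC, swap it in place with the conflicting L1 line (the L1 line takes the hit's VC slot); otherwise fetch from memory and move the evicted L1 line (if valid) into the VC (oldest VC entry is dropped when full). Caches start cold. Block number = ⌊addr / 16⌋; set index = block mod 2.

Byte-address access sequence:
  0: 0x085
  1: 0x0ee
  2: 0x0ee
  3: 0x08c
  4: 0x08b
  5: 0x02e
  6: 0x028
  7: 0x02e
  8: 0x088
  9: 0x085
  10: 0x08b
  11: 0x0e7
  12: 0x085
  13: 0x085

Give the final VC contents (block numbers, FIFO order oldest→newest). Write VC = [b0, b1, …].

VC = [14, 2]

#0 0x85→b8/s0 MISS; vc=[]
#1 0xee→b14/s0 MISS; vc=[8]
#2 0xee→b14/s0 L1-HIT; vc=[8]
#3 0x8c→b8/s0 VC-HIT; vc=[14]
#4 0x8b→b8/s0 L1-HIT; vc=[14]
#5 0x2e→b2/s0 MISS; vc=[14,8]
#6 0x28→b2/s0 L1-HIT; vc=[14,8]
#7 0x2e→b2/s0 L1-HIT; vc=[14,8]
#8 0x88→b8/s0 VC-HIT; vc=[14,2]
#9 0x85→b8/s0 L1-HIT; vc=[14,2]
#10 0x8b→b8/s0 L1-HIT; vc=[14,2]
#11 0xe7→b14/s0 VC-HIT; vc=[8,2]
#12 0x85→b8/s0 VC-HIT; vc=[14,2]
#13 0x85→b8/s0 L1-HIT; vc=[14,2]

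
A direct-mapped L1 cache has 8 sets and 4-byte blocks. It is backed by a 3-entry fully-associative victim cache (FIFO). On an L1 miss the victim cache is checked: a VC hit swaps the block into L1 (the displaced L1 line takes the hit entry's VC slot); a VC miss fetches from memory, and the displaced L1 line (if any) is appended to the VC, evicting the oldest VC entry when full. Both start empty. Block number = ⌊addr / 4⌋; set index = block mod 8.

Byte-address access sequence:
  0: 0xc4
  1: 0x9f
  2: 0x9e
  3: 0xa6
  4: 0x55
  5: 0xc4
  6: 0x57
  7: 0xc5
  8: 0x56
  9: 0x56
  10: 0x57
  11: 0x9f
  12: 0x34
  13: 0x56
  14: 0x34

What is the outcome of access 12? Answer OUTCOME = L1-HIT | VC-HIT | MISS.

OUTCOME = MISS

#0 0xc4→b49/s1 MISS; vc=[]
#1 0x9f→b39/s7 MISS; vc=[]
#2 0x9e→b39/s7 L1-HIT; vc=[]
#3 0xa6→b41/s1 MISS; vc=[49]
#4 0x55→b21/s5 MISS; vc=[49]
#5 0xc4→b49/s1 VC-HIT; vc=[41]
#6 0x57→b21/s5 L1-HIT; vc=[41]
#7 0xc5→b49/s1 L1-HIT; vc=[41]
#8 0x56→b21/s5 L1-HIT; vc=[41]
#9 0x56→b21/s5 L1-HIT; vc=[41]
#10 0x57→b21/s5 L1-HIT; vc=[41]
#11 0x9f→b39/s7 L1-HIT; vc=[41]
#12 0x34→b13/s5 MISS; vc=[41,21]
#13 0x56→b21/s5 VC-HIT; vc=[41,13]
#14 0x34→b13/s5 VC-HIT; vc=[41,21]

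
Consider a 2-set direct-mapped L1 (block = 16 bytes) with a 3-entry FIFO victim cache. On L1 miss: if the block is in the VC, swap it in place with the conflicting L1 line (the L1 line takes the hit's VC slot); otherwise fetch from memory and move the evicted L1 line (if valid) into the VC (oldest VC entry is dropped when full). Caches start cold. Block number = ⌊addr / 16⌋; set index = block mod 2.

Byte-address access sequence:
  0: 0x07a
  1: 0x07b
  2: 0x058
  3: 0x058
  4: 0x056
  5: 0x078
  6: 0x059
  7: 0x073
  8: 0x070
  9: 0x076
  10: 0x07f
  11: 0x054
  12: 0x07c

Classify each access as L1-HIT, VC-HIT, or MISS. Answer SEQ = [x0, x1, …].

SEQ = [MISS, L1-HIT, MISS, L1-HIT, L1-HIT, VC-HIT, VC-HIT, VC-HIT, L1-HIT, L1-HIT, L1-HIT, VC-HIT, VC-HIT]

#0 0x7a→b7/s1 MISS; vc=[]
#1 0x7b→b7/s1 L1-HIT; vc=[]
#2 0x58→b5/s1 MISS; vc=[7]
#3 0x58→b5/s1 L1-HIT; vc=[7]
#4 0x56→b5/s1 L1-HIT; vc=[7]
#5 0x78→b7/s1 VC-HIT; vc=[5]
#6 0x59→b5/s1 VC-HIT; vc=[7]
#7 0x73→b7/s1 VC-HIT; vc=[5]
#8 0x70→b7/s1 L1-HIT; vc=[5]
#9 0x76→b7/s1 L1-HIT; vc=[5]
#10 0x7f→b7/s1 L1-HIT; vc=[5]
#11 0x54→b5/s1 VC-HIT; vc=[7]
#12 0x7c→b7/s1 VC-HIT; vc=[5]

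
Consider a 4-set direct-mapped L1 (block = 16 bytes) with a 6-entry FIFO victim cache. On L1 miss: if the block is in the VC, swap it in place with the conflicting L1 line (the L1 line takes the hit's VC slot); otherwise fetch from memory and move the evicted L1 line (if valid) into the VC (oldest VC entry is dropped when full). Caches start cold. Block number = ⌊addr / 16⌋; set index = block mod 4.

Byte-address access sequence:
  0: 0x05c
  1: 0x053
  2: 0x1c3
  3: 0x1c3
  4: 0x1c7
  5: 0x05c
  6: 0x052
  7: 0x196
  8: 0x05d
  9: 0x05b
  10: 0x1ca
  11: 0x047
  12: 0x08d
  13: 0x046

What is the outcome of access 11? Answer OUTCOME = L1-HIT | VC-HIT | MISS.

#0 0x5c→b5/s1 MISS; vc=[]
#1 0x53→b5/s1 L1-HIT; vc=[]
#2 0x1c3→b28/s0 MISS; vc=[]
#3 0x1c3→b28/s0 L1-HIT; vc=[]
#4 0x1c7→b28/s0 L1-HIT; vc=[]
#5 0x5c→b5/s1 L1-HIT; vc=[]
#6 0x52→b5/s1 L1-HIT; vc=[]
#7 0x196→b25/s1 MISS; vc=[5]
#8 0x5d→b5/s1 VC-HIT; vc=[25]
#9 0x5b→b5/s1 L1-HIT; vc=[25]
#10 0x1ca→b28/s0 L1-HIT; vc=[25]
#11 0x47→b4/s0 MISS; vc=[25,28]
#12 0x8d→b8/s0 MISS; vc=[25,28,4]
#13 0x46→b4/s0 VC-HIT; vc=[25,28,8]

OUTCOME = MISS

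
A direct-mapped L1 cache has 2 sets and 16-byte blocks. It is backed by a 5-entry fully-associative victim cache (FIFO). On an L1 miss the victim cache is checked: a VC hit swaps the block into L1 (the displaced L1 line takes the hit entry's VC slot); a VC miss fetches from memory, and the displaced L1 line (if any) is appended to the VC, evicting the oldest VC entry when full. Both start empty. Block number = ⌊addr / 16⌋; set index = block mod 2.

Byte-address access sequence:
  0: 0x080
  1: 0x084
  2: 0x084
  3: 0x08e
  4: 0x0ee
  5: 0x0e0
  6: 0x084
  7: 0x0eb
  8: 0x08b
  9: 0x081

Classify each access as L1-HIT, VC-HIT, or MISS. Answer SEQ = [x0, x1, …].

SEQ = [MISS, L1-HIT, L1-HIT, L1-HIT, MISS, L1-HIT, VC-HIT, VC-HIT, VC-HIT, L1-HIT]

#0 0x80→b8/s0 MISS; vc=[]
#1 0x84→b8/s0 L1-HIT; vc=[]
#2 0x84→b8/s0 L1-HIT; vc=[]
#3 0x8e→b8/s0 L1-HIT; vc=[]
#4 0xee→b14/s0 MISS; vc=[8]
#5 0xe0→b14/s0 L1-HIT; vc=[8]
#6 0x84→b8/s0 VC-HIT; vc=[14]
#7 0xeb→b14/s0 VC-HIT; vc=[8]
#8 0x8b→b8/s0 VC-HIT; vc=[14]
#9 0x81→b8/s0 L1-HIT; vc=[14]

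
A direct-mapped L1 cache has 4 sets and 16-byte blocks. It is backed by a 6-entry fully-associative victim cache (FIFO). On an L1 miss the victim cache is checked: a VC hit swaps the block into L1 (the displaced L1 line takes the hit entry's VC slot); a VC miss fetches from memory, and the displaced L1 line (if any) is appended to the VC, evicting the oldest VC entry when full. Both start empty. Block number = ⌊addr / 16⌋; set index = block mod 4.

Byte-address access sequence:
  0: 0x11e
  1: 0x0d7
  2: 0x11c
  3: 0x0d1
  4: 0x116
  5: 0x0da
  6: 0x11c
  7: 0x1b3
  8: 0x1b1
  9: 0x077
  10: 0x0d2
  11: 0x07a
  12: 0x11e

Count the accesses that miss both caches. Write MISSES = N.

0: 0x11e (blk 17, set 1) → MISS  vc=[]
1: 0xd7 (blk 13, set 1) → MISS  vc=[17]
2: 0x11c (blk 17, set 1) → VC-HIT  vc=[13]
3: 0xd1 (blk 13, set 1) → VC-HIT  vc=[17]
4: 0x116 (blk 17, set 1) → VC-HIT  vc=[13]
5: 0xda (blk 13, set 1) → VC-HIT  vc=[17]
6: 0x11c (blk 17, set 1) → VC-HIT  vc=[13]
7: 0x1b3 (blk 27, set 3) → MISS  vc=[13]
8: 0x1b1 (blk 27, set 3) → L1-HIT  vc=[13]
9: 0x77 (blk 7, set 3) → MISS  vc=[13, 27]
10: 0xd2 (blk 13, set 1) → VC-HIT  vc=[17, 27]
11: 0x7a (blk 7, set 3) → L1-HIT  vc=[17, 27]
12: 0x11e (blk 17, set 1) → VC-HIT  vc=[13, 27]

MISSES = 4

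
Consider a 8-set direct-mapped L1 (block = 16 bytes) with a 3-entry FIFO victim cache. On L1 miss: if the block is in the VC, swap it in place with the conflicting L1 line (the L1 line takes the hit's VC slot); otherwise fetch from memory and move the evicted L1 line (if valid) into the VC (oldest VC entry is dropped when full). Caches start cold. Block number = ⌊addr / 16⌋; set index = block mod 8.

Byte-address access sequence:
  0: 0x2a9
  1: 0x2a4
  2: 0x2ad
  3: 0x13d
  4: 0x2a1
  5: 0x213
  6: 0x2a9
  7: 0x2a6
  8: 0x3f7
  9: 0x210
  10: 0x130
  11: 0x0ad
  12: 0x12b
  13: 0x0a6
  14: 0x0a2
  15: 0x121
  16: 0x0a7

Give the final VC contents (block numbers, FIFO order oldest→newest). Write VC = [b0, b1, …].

  [0] addr=0x2a9 blk=42 s=2: MISS | VC []
  [1] addr=0x2a4 blk=42 s=2: L1-HIT | VC []
  [2] addr=0x2ad blk=42 s=2: L1-HIT | VC []
  [3] addr=0x13d blk=19 s=3: MISS | VC []
  [4] addr=0x2a1 blk=42 s=2: L1-HIT | VC []
  [5] addr=0x213 blk=33 s=1: MISS | VC []
  [6] addr=0x2a9 blk=42 s=2: L1-HIT | VC []
  [7] addr=0x2a6 blk=42 s=2: L1-HIT | VC []
  [8] addr=0x3f7 blk=63 s=7: MISS | VC []
  [9] addr=0x210 blk=33 s=1: L1-HIT | VC []
  [10] addr=0x130 blk=19 s=3: L1-HIT | VC []
  [11] addr=0xad blk=10 s=2: MISS | VC [42]
  [12] addr=0x12b blk=18 s=2: MISS | VC [42, 10]
  [13] addr=0xa6 blk=10 s=2: VC-HIT | VC [42, 18]
  [14] addr=0xa2 blk=10 s=2: L1-HIT | VC [42, 18]
  [15] addr=0x121 blk=18 s=2: VC-HIT | VC [42, 10]
  [16] addr=0xa7 blk=10 s=2: VC-HIT | VC [42, 18]

VC = [42, 18]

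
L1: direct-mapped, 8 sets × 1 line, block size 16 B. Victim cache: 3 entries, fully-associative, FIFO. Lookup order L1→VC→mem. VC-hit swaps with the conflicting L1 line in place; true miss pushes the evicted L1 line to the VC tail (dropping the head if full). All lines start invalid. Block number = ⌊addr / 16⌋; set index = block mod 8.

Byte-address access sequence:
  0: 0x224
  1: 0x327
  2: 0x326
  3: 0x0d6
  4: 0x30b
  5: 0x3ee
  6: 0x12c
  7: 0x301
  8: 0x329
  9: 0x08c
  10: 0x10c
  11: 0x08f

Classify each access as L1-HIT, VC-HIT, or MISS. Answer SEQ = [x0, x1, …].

SEQ = [MISS, MISS, L1-HIT, MISS, MISS, MISS, MISS, L1-HIT, VC-HIT, MISS, MISS, VC-HIT]

#0 0x224→b34/s2 MISS; vc=[]
#1 0x327→b50/s2 MISS; vc=[34]
#2 0x326→b50/s2 L1-HIT; vc=[34]
#3 0xd6→b13/s5 MISS; vc=[34]
#4 0x30b→b48/s0 MISS; vc=[34]
#5 0x3ee→b62/s6 MISS; vc=[34]
#6 0x12c→b18/s2 MISS; vc=[34,50]
#7 0x301→b48/s0 L1-HIT; vc=[34,50]
#8 0x329→b50/s2 VC-HIT; vc=[34,18]
#9 0x8c→b8/s0 MISS; vc=[34,18,48]
#10 0x10c→b16/s0 MISS; vc=[18,48,8]
#11 0x8f→b8/s0 VC-HIT; vc=[18,48,16]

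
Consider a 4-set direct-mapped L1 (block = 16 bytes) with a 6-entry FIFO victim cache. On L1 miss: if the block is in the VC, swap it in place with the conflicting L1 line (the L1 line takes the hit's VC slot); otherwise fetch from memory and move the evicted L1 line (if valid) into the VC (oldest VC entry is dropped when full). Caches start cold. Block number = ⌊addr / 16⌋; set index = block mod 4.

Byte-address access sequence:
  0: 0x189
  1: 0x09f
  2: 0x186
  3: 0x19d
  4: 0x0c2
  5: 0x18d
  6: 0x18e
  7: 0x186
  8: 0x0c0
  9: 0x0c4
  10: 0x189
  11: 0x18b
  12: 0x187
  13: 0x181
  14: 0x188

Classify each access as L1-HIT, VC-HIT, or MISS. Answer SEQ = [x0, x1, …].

#0 0x189→b24/s0 MISS; vc=[]
#1 0x9f→b9/s1 MISS; vc=[]
#2 0x186→b24/s0 L1-HIT; vc=[]
#3 0x19d→b25/s1 MISS; vc=[9]
#4 0xc2→b12/s0 MISS; vc=[9,24]
#5 0x18d→b24/s0 VC-HIT; vc=[9,12]
#6 0x18e→b24/s0 L1-HIT; vc=[9,12]
#7 0x186→b24/s0 L1-HIT; vc=[9,12]
#8 0xc0→b12/s0 VC-HIT; vc=[9,24]
#9 0xc4→b12/s0 L1-HIT; vc=[9,24]
#10 0x189→b24/s0 VC-HIT; vc=[9,12]
#11 0x18b→b24/s0 L1-HIT; vc=[9,12]
#12 0x187→b24/s0 L1-HIT; vc=[9,12]
#13 0x181→b24/s0 L1-HIT; vc=[9,12]
#14 0x188→b24/s0 L1-HIT; vc=[9,12]

SEQ = [MISS, MISS, L1-HIT, MISS, MISS, VC-HIT, L1-HIT, L1-HIT, VC-HIT, L1-HIT, VC-HIT, L1-HIT, L1-HIT, L1-HIT, L1-HIT]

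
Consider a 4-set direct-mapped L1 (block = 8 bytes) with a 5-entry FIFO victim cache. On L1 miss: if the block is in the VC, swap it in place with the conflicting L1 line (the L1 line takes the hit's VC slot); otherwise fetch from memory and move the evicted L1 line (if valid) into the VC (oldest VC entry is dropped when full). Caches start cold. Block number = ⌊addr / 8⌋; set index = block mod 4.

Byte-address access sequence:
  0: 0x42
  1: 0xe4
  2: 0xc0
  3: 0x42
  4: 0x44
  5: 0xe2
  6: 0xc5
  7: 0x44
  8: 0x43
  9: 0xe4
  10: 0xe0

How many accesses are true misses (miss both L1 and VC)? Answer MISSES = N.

  [0] addr=0x42 blk=8 s=0: MISS | VC []
  [1] addr=0xe4 blk=28 s=0: MISS | VC [8]
  [2] addr=0xc0 blk=24 s=0: MISS | VC [8, 28]
  [3] addr=0x42 blk=8 s=0: VC-HIT | VC [24, 28]
  [4] addr=0x44 blk=8 s=0: L1-HIT | VC [24, 28]
  [5] addr=0xe2 blk=28 s=0: VC-HIT | VC [24, 8]
  [6] addr=0xc5 blk=24 s=0: VC-HIT | VC [28, 8]
  [7] addr=0x44 blk=8 s=0: VC-HIT | VC [28, 24]
  [8] addr=0x43 blk=8 s=0: L1-HIT | VC [28, 24]
  [9] addr=0xe4 blk=28 s=0: VC-HIT | VC [8, 24]
  [10] addr=0xe0 blk=28 s=0: L1-HIT | VC [8, 24]

MISSES = 3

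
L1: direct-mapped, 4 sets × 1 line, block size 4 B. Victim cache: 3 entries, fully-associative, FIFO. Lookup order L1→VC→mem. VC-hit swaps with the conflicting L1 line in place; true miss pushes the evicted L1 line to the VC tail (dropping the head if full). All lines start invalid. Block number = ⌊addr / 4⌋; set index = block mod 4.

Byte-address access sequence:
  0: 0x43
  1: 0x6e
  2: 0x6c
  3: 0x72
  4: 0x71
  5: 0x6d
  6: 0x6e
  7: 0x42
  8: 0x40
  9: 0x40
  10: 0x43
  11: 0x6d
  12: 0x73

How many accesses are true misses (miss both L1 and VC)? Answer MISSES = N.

0: 0x43 (blk 16, set 0) → MISS  vc=[]
1: 0x6e (blk 27, set 3) → MISS  vc=[]
2: 0x6c (blk 27, set 3) → L1-HIT  vc=[]
3: 0x72 (blk 28, set 0) → MISS  vc=[16]
4: 0x71 (blk 28, set 0) → L1-HIT  vc=[16]
5: 0x6d (blk 27, set 3) → L1-HIT  vc=[16]
6: 0x6e (blk 27, set 3) → L1-HIT  vc=[16]
7: 0x42 (blk 16, set 0) → VC-HIT  vc=[28]
8: 0x40 (blk 16, set 0) → L1-HIT  vc=[28]
9: 0x40 (blk 16, set 0) → L1-HIT  vc=[28]
10: 0x43 (blk 16, set 0) → L1-HIT  vc=[28]
11: 0x6d (blk 27, set 3) → L1-HIT  vc=[28]
12: 0x73 (blk 28, set 0) → VC-HIT  vc=[16]

MISSES = 3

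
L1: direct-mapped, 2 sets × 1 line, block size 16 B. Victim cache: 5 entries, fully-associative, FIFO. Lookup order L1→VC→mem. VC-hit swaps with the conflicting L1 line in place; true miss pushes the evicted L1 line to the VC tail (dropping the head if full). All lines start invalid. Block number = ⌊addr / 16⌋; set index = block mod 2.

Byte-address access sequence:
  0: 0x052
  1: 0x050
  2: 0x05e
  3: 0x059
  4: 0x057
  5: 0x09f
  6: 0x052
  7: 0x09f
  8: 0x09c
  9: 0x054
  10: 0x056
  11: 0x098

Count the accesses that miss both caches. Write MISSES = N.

MISSES = 2

  [0] addr=0x52 blk=5 s=1: MISS | VC []
  [1] addr=0x50 blk=5 s=1: L1-HIT | VC []
  [2] addr=0x5e blk=5 s=1: L1-HIT | VC []
  [3] addr=0x59 blk=5 s=1: L1-HIT | VC []
  [4] addr=0x57 blk=5 s=1: L1-HIT | VC []
  [5] addr=0x9f blk=9 s=1: MISS | VC [5]
  [6] addr=0x52 blk=5 s=1: VC-HIT | VC [9]
  [7] addr=0x9f blk=9 s=1: VC-HIT | VC [5]
  [8] addr=0x9c blk=9 s=1: L1-HIT | VC [5]
  [9] addr=0x54 blk=5 s=1: VC-HIT | VC [9]
  [10] addr=0x56 blk=5 s=1: L1-HIT | VC [9]
  [11] addr=0x98 blk=9 s=1: VC-HIT | VC [5]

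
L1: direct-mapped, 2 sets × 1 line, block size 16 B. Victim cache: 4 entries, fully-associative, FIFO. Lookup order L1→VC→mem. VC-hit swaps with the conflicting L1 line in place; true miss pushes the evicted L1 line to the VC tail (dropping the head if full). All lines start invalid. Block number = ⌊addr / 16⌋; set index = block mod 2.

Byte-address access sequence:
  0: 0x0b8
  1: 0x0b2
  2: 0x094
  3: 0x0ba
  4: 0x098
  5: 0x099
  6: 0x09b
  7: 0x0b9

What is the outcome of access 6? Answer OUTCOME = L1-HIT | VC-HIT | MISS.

0: 0xb8 (blk 11, set 1) → MISS  vc=[]
1: 0xb2 (blk 11, set 1) → L1-HIT  vc=[]
2: 0x94 (blk 9, set 1) → MISS  vc=[11]
3: 0xba (blk 11, set 1) → VC-HIT  vc=[9]
4: 0x98 (blk 9, set 1) → VC-HIT  vc=[11]
5: 0x99 (blk 9, set 1) → L1-HIT  vc=[11]
6: 0x9b (blk 9, set 1) → L1-HIT  vc=[11]
7: 0xb9 (blk 11, set 1) → VC-HIT  vc=[9]

OUTCOME = L1-HIT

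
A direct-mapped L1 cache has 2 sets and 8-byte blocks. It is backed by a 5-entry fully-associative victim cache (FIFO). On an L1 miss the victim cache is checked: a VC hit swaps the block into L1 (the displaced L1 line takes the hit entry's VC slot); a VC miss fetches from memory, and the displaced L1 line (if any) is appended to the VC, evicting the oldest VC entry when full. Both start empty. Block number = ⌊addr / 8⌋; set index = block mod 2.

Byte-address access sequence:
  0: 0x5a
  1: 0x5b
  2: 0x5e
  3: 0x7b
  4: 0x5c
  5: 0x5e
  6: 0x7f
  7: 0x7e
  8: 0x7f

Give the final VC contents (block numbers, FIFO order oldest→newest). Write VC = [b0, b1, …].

#0 0x5a→b11/s1 MISS; vc=[]
#1 0x5b→b11/s1 L1-HIT; vc=[]
#2 0x5e→b11/s1 L1-HIT; vc=[]
#3 0x7b→b15/s1 MISS; vc=[11]
#4 0x5c→b11/s1 VC-HIT; vc=[15]
#5 0x5e→b11/s1 L1-HIT; vc=[15]
#6 0x7f→b15/s1 VC-HIT; vc=[11]
#7 0x7e→b15/s1 L1-HIT; vc=[11]
#8 0x7f→b15/s1 L1-HIT; vc=[11]

VC = [11]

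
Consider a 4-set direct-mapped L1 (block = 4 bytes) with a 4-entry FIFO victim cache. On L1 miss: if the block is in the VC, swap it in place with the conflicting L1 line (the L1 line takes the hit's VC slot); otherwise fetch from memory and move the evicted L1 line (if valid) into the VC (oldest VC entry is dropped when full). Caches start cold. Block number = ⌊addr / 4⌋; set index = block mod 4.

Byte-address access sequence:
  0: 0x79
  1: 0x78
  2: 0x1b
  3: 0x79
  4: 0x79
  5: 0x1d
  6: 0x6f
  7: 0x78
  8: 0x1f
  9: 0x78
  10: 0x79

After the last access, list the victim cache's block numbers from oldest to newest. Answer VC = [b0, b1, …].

VC = [6, 27]

#0 0x79→b30/s2 MISS; vc=[]
#1 0x78→b30/s2 L1-HIT; vc=[]
#2 0x1b→b6/s2 MISS; vc=[30]
#3 0x79→b30/s2 VC-HIT; vc=[6]
#4 0x79→b30/s2 L1-HIT; vc=[6]
#5 0x1d→b7/s3 MISS; vc=[6]
#6 0x6f→b27/s3 MISS; vc=[6,7]
#7 0x78→b30/s2 L1-HIT; vc=[6,7]
#8 0x1f→b7/s3 VC-HIT; vc=[6,27]
#9 0x78→b30/s2 L1-HIT; vc=[6,27]
#10 0x79→b30/s2 L1-HIT; vc=[6,27]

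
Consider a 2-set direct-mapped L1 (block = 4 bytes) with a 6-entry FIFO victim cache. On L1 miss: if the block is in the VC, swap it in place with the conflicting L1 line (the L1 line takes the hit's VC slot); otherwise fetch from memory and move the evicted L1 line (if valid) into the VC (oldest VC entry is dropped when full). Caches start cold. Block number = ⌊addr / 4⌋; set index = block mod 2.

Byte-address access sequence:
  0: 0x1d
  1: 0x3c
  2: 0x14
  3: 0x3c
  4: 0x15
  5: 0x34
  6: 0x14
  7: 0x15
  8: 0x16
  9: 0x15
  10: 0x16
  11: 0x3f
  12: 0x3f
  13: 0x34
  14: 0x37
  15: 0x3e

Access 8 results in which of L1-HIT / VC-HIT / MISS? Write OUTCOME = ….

0: 0x1d (blk 7, set 1) → MISS  vc=[]
1: 0x3c (blk 15, set 1) → MISS  vc=[7]
2: 0x14 (blk 5, set 1) → MISS  vc=[7, 15]
3: 0x3c (blk 15, set 1) → VC-HIT  vc=[7, 5]
4: 0x15 (blk 5, set 1) → VC-HIT  vc=[7, 15]
5: 0x34 (blk 13, set 1) → MISS  vc=[7, 15, 5]
6: 0x14 (blk 5, set 1) → VC-HIT  vc=[7, 15, 13]
7: 0x15 (blk 5, set 1) → L1-HIT  vc=[7, 15, 13]
8: 0x16 (blk 5, set 1) → L1-HIT  vc=[7, 15, 13]
9: 0x15 (blk 5, set 1) → L1-HIT  vc=[7, 15, 13]
10: 0x16 (blk 5, set 1) → L1-HIT  vc=[7, 15, 13]
11: 0x3f (blk 15, set 1) → VC-HIT  vc=[7, 5, 13]
12: 0x3f (blk 15, set 1) → L1-HIT  vc=[7, 5, 13]
13: 0x34 (blk 13, set 1) → VC-HIT  vc=[7, 5, 15]
14: 0x37 (blk 13, set 1) → L1-HIT  vc=[7, 5, 15]
15: 0x3e (blk 15, set 1) → VC-HIT  vc=[7, 5, 13]

OUTCOME = L1-HIT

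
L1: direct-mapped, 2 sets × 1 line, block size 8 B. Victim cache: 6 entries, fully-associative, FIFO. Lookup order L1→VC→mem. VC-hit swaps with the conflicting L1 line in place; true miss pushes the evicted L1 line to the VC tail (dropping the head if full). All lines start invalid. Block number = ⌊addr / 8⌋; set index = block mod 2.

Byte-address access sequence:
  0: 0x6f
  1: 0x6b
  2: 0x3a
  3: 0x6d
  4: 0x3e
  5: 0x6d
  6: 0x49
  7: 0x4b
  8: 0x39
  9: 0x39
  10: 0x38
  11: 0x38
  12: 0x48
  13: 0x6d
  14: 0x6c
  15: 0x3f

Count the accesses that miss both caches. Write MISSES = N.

  [0] addr=0x6f blk=13 s=1: MISS | VC []
  [1] addr=0x6b blk=13 s=1: L1-HIT | VC []
  [2] addr=0x3a blk=7 s=1: MISS | VC [13]
  [3] addr=0x6d blk=13 s=1: VC-HIT | VC [7]
  [4] addr=0x3e blk=7 s=1: VC-HIT | VC [13]
  [5] addr=0x6d blk=13 s=1: VC-HIT | VC [7]
  [6] addr=0x49 blk=9 s=1: MISS | VC [7, 13]
  [7] addr=0x4b blk=9 s=1: L1-HIT | VC [7, 13]
  [8] addr=0x39 blk=7 s=1: VC-HIT | VC [9, 13]
  [9] addr=0x39 blk=7 s=1: L1-HIT | VC [9, 13]
  [10] addr=0x38 blk=7 s=1: L1-HIT | VC [9, 13]
  [11] addr=0x38 blk=7 s=1: L1-HIT | VC [9, 13]
  [12] addr=0x48 blk=9 s=1: VC-HIT | VC [7, 13]
  [13] addr=0x6d blk=13 s=1: VC-HIT | VC [7, 9]
  [14] addr=0x6c blk=13 s=1: L1-HIT | VC [7, 9]
  [15] addr=0x3f blk=7 s=1: VC-HIT | VC [13, 9]

MISSES = 3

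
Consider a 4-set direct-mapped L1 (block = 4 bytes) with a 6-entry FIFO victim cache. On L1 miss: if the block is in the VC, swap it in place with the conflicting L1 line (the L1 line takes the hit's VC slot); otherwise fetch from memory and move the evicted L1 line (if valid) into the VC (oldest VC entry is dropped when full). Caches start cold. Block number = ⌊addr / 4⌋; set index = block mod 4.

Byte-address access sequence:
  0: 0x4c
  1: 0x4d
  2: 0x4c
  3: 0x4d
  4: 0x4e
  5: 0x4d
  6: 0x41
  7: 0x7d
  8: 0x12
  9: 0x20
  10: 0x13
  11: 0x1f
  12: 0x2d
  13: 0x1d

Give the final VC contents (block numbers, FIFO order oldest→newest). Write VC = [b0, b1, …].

  [0] addr=0x4c blk=19 s=3: MISS | VC []
  [1] addr=0x4d blk=19 s=3: L1-HIT | VC []
  [2] addr=0x4c blk=19 s=3: L1-HIT | VC []
  [3] addr=0x4d blk=19 s=3: L1-HIT | VC []
  [4] addr=0x4e blk=19 s=3: L1-HIT | VC []
  [5] addr=0x4d blk=19 s=3: L1-HIT | VC []
  [6] addr=0x41 blk=16 s=0: MISS | VC []
  [7] addr=0x7d blk=31 s=3: MISS | VC [19]
  [8] addr=0x12 blk=4 s=0: MISS | VC [19, 16]
  [9] addr=0x20 blk=8 s=0: MISS | VC [19, 16, 4]
  [10] addr=0x13 blk=4 s=0: VC-HIT | VC [19, 16, 8]
  [11] addr=0x1f blk=7 s=3: MISS | VC [19, 16, 8, 31]
  [12] addr=0x2d blk=11 s=3: MISS | VC [19, 16, 8, 31, 7]
  [13] addr=0x1d blk=7 s=3: VC-HIT | VC [19, 16, 8, 31, 11]

VC = [19, 16, 8, 31, 11]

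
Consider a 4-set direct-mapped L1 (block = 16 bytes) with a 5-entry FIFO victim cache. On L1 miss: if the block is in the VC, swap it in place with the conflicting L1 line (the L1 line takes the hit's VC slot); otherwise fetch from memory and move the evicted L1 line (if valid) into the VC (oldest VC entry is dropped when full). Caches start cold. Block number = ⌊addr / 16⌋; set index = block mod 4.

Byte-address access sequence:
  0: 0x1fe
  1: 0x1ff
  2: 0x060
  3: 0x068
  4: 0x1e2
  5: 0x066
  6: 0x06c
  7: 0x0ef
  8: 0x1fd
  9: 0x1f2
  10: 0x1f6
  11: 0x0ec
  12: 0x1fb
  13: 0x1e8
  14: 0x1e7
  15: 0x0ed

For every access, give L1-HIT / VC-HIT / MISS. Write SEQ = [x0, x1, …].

SEQ = [MISS, L1-HIT, MISS, L1-HIT, MISS, VC-HIT, L1-HIT, MISS, L1-HIT, L1-HIT, L1-HIT, L1-HIT, L1-HIT, VC-HIT, L1-HIT, VC-HIT]

0: 0x1fe (blk 31, set 3) → MISS  vc=[]
1: 0x1ff (blk 31, set 3) → L1-HIT  vc=[]
2: 0x60 (blk 6, set 2) → MISS  vc=[]
3: 0x68 (blk 6, set 2) → L1-HIT  vc=[]
4: 0x1e2 (blk 30, set 2) → MISS  vc=[6]
5: 0x66 (blk 6, set 2) → VC-HIT  vc=[30]
6: 0x6c (blk 6, set 2) → L1-HIT  vc=[30]
7: 0xef (blk 14, set 2) → MISS  vc=[30, 6]
8: 0x1fd (blk 31, set 3) → L1-HIT  vc=[30, 6]
9: 0x1f2 (blk 31, set 3) → L1-HIT  vc=[30, 6]
10: 0x1f6 (blk 31, set 3) → L1-HIT  vc=[30, 6]
11: 0xec (blk 14, set 2) → L1-HIT  vc=[30, 6]
12: 0x1fb (blk 31, set 3) → L1-HIT  vc=[30, 6]
13: 0x1e8 (blk 30, set 2) → VC-HIT  vc=[14, 6]
14: 0x1e7 (blk 30, set 2) → L1-HIT  vc=[14, 6]
15: 0xed (blk 14, set 2) → VC-HIT  vc=[30, 6]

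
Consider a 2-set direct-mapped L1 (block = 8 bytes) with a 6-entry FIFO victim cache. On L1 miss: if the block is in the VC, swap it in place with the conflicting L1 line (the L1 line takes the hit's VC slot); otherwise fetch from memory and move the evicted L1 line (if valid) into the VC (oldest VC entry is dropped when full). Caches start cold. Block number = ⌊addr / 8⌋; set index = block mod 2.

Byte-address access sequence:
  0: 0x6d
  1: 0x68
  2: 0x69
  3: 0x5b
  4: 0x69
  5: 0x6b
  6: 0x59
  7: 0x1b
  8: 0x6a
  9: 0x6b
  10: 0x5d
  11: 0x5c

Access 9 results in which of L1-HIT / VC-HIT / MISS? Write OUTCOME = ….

OUTCOME = L1-HIT

  [0] addr=0x6d blk=13 s=1: MISS | VC []
  [1] addr=0x68 blk=13 s=1: L1-HIT | VC []
  [2] addr=0x69 blk=13 s=1: L1-HIT | VC []
  [3] addr=0x5b blk=11 s=1: MISS | VC [13]
  [4] addr=0x69 blk=13 s=1: VC-HIT | VC [11]
  [5] addr=0x6b blk=13 s=1: L1-HIT | VC [11]
  [6] addr=0x59 blk=11 s=1: VC-HIT | VC [13]
  [7] addr=0x1b blk=3 s=1: MISS | VC [13, 11]
  [8] addr=0x6a blk=13 s=1: VC-HIT | VC [3, 11]
  [9] addr=0x6b blk=13 s=1: L1-HIT | VC [3, 11]
  [10] addr=0x5d blk=11 s=1: VC-HIT | VC [3, 13]
  [11] addr=0x5c blk=11 s=1: L1-HIT | VC [3, 13]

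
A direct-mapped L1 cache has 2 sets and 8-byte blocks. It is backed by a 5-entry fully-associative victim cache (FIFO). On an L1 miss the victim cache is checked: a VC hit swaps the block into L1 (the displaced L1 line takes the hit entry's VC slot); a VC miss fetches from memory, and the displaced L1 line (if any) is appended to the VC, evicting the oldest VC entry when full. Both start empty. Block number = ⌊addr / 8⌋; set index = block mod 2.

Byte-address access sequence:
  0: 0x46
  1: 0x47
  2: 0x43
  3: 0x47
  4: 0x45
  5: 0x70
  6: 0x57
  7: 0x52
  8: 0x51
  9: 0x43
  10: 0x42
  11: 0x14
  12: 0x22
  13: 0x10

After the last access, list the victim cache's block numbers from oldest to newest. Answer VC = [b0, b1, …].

VC = [10, 14, 8, 4]

#0 0x46→b8/s0 MISS; vc=[]
#1 0x47→b8/s0 L1-HIT; vc=[]
#2 0x43→b8/s0 L1-HIT; vc=[]
#3 0x47→b8/s0 L1-HIT; vc=[]
#4 0x45→b8/s0 L1-HIT; vc=[]
#5 0x70→b14/s0 MISS; vc=[8]
#6 0x57→b10/s0 MISS; vc=[8,14]
#7 0x52→b10/s0 L1-HIT; vc=[8,14]
#8 0x51→b10/s0 L1-HIT; vc=[8,14]
#9 0x43→b8/s0 VC-HIT; vc=[10,14]
#10 0x42→b8/s0 L1-HIT; vc=[10,14]
#11 0x14→b2/s0 MISS; vc=[10,14,8]
#12 0x22→b4/s0 MISS; vc=[10,14,8,2]
#13 0x10→b2/s0 VC-HIT; vc=[10,14,8,4]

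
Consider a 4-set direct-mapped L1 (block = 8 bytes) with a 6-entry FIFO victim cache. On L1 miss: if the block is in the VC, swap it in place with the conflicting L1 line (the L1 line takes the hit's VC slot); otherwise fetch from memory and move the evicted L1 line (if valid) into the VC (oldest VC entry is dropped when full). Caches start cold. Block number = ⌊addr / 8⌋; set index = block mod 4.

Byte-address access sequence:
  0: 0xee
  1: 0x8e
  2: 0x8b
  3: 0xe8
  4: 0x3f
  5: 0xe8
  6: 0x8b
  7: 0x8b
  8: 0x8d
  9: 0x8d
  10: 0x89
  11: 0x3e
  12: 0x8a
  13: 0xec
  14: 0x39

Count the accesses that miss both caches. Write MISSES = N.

#0 0xee→b29/s1 MISS; vc=[]
#1 0x8e→b17/s1 MISS; vc=[29]
#2 0x8b→b17/s1 L1-HIT; vc=[29]
#3 0xe8→b29/s1 VC-HIT; vc=[17]
#4 0x3f→b7/s3 MISS; vc=[17]
#5 0xe8→b29/s1 L1-HIT; vc=[17]
#6 0x8b→b17/s1 VC-HIT; vc=[29]
#7 0x8b→b17/s1 L1-HIT; vc=[29]
#8 0x8d→b17/s1 L1-HIT; vc=[29]
#9 0x8d→b17/s1 L1-HIT; vc=[29]
#10 0x89→b17/s1 L1-HIT; vc=[29]
#11 0x3e→b7/s3 L1-HIT; vc=[29]
#12 0x8a→b17/s1 L1-HIT; vc=[29]
#13 0xec→b29/s1 VC-HIT; vc=[17]
#14 0x39→b7/s3 L1-HIT; vc=[17]

MISSES = 3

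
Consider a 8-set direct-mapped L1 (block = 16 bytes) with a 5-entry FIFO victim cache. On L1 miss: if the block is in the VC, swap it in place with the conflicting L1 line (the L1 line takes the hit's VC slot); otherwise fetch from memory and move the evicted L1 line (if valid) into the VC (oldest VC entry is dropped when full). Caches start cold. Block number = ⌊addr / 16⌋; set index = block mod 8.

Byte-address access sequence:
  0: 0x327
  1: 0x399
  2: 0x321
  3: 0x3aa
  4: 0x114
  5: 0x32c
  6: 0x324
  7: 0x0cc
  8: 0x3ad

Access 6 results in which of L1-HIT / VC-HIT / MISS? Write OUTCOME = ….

  [0] addr=0x327 blk=50 s=2: MISS | VC []
  [1] addr=0x399 blk=57 s=1: MISS | VC []
  [2] addr=0x321 blk=50 s=2: L1-HIT | VC []
  [3] addr=0x3aa blk=58 s=2: MISS | VC [50]
  [4] addr=0x114 blk=17 s=1: MISS | VC [50, 57]
  [5] addr=0x32c blk=50 s=2: VC-HIT | VC [58, 57]
  [6] addr=0x324 blk=50 s=2: L1-HIT | VC [58, 57]
  [7] addr=0xcc blk=12 s=4: MISS | VC [58, 57]
  [8] addr=0x3ad blk=58 s=2: VC-HIT | VC [50, 57]

OUTCOME = L1-HIT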